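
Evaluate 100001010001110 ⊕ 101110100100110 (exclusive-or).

XOR: 1 when bits differ
  100001010001110
^ 101110100100110
-----------------
  001111110101000
Decimal: 17038 ^ 23846 = 8104



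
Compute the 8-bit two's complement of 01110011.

Original: 01110011
Step 1 - Invert all bits: 10001100
Step 2 - Add 1: 10001101
Verification: 01110011 + 10001101 = 100000000; discarding the end carry (carry out of the top bit) leaves the 8-bit value 00000000, as required for x + (-x)



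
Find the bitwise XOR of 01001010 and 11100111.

XOR: 1 when bits differ
  01001010
^ 11100111
----------
  10101101
Decimal: 74 ^ 231 = 173



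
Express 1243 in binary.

Using repeated division by 2:
1243 ÷ 2 = 621 remainder 1
621 ÷ 2 = 310 remainder 1
310 ÷ 2 = 155 remainder 0
155 ÷ 2 = 77 remainder 1
77 ÷ 2 = 38 remainder 1
38 ÷ 2 = 19 remainder 0
19 ÷ 2 = 9 remainder 1
9 ÷ 2 = 4 remainder 1
4 ÷ 2 = 2 remainder 0
2 ÷ 2 = 1 remainder 0
1 ÷ 2 = 0 remainder 1
Reading remainders bottom to top: 10011011011



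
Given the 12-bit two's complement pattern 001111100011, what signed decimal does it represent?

Binary: 001111100011
Sign bit: 0 (non-negative)
Read directly as an unsigned value:
001111100011 = 512 + 256 + 128 + 64 + 32 + 2 + 1 = 995
Value: 995



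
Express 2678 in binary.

Using repeated division by 2:
2678 ÷ 2 = 1339 remainder 0
1339 ÷ 2 = 669 remainder 1
669 ÷ 2 = 334 remainder 1
334 ÷ 2 = 167 remainder 0
167 ÷ 2 = 83 remainder 1
83 ÷ 2 = 41 remainder 1
41 ÷ 2 = 20 remainder 1
20 ÷ 2 = 10 remainder 0
10 ÷ 2 = 5 remainder 0
5 ÷ 2 = 2 remainder 1
2 ÷ 2 = 1 remainder 0
1 ÷ 2 = 0 remainder 1
Reading remainders bottom to top: 101001110110



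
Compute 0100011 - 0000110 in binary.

Method 1 - Direct subtraction (column by column from the right: bit − bit − borrow-in; if negative, add 2 and borrow 1 from the next column):
borrow: 0111000
        0100011
-       0000110
---------------
        0011101

Method 2 - Add two's complement:
Two's complement of 0000110: invert → 1111001, add 1 → 1111010
  0100011
+ 1111010
---------
 10011101  (end carry out of the top bit = 1)
Discarding the end carry: 0011101
Decimal check:
  0100011 = 32 + 2 + 1 = 35
  0000110 = 4 + 2 = 6
  35 - 6 = 29, and 0011101 = 16 + 8 + 4 + 1 = 29 ✓



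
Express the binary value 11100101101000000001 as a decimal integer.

Sum of powers of 2 for each 1-bit:
2^0 + 2^9 + 2^11 + 2^12 + 2^14 + 2^17 + 2^18 + 2^19
= 1 + 512 + 2048 + 4096 + 16384 + 131072 + 262144 + 524288
= 940545



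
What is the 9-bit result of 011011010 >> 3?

Original: 011011010 (decimal 218)
Shift right by 3 positions
Drop the 3 low bits; fill with zeros on the left
Result: 000011011 (decimal 27)
Equivalent: 218 >> 3 = 218 ÷ 2^3 = 27



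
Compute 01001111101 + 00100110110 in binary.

Add column by column from the right: bit + bit + carry-in; write the sum mod 2, carry 1 when the sum is 2 or 3.
carry:  00011111000
        01001111101
+       00100110110
-------------------
       001110110011
(the carry out of the leftmost column, 0, becomes the leading bit)
Decimal check:
  01001111101 = 512 + 64 + 32 + 16 + 8 + 4 + 1 = 637
  00100110110 = 256 + 32 + 16 + 4 + 2 = 310
  637 + 310 = 947, and 001110110011 = 512 + 256 + 128 + 32 + 16 + 2 + 1 = 947 ✓



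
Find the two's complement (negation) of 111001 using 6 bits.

Original (sign bit 1, negative): 111001
Step 1 - Invert all bits: 000110
Step 2 - Add 1: 000111
Verification: 111001 + 000111 = 1000000; discarding the end carry (carry out of the top bit) leaves the 6-bit value 000000, as required for x + (-x)



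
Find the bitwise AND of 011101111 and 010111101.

AND: 1 only when both bits are 1
  011101111
& 010111101
-----------
  010101101
Decimal: 239 & 189 = 173



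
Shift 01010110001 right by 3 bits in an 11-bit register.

Original: 01010110001 (decimal 689)
Shift right by 3 positions
Drop the 3 low bits; fill with zeros on the left
Result: 00001010110 (decimal 86)
Equivalent: 689 >> 3 = 689 ÷ 2^3 = 86



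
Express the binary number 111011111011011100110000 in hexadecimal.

Group into 4-bit nibbles from right:
  1110 = E
  1111 = F
  1011 = B
  0111 = 7
  0011 = 3
  0000 = 0
Result: EFB730



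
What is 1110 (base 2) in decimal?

Sum of powers of 2 for each 1-bit:
2^1 + 2^2 + 2^3
= 2 + 4 + 8
= 14



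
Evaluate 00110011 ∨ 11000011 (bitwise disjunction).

OR: 1 when either bit is 1
  00110011
| 11000011
----------
  11110011
Decimal: 51 | 195 = 243



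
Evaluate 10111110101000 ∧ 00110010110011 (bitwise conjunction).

AND: 1 only when both bits are 1
  10111110101000
& 00110010110011
----------------
  00110010100000
Decimal: 12200 & 3251 = 3232



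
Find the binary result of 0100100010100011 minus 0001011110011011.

Method 1 - Direct subtraction (column by column from the right: bit − bit − borrow-in; if negative, add 2 and borrow 1 from the next column):
borrow: 0110111000110000
        0100100010100011
-       0001011110011011
------------------------
        0011000100001000

Method 2 - Add two's complement:
Two's complement of 0001011110011011: invert → 1110100001100100, add 1 → 1110100001100101
  0100100010100011
+ 1110100001100101
------------------
 10011000100001000  (end carry out of the top bit = 1)
Discarding the end carry: 0011000100001000
Decimal check:
  0100100010100011 = 16384 + 2048 + 128 + 32 + 2 + 1 = 18595
  0001011110011011 = 4096 + 1024 + 512 + 256 + 128 + 16 + 8 + 2 + 1 = 6043
  18595 - 6043 = 12552, and 0011000100001000 = 8192 + 4096 + 256 + 8 = 12552 ✓



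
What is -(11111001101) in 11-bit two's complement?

Original (sign bit 1, negative): 11111001101
Step 1 - Invert all bits: 00000110010
Step 2 - Add 1: 00000110011
Verification: 11111001101 + 00000110011 = 100000000000; discarding the end carry (carry out of the top bit) leaves the 11-bit value 00000000000, as required for x + (-x)



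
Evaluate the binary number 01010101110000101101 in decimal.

Sum of powers of 2 for each 1-bit:
2^0 + 2^2 + 2^3 + 2^5 + 2^10 + 2^11 + 2^12 + 2^14 + 2^16 + 2^18
= 1 + 4 + 8 + 32 + 1024 + 2048 + 4096 + 16384 + 65536 + 262144
= 351277



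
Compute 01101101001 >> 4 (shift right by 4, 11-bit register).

Original: 01101101001 (decimal 873)
Shift right by 4 positions
Drop the 4 low bits; fill with zeros on the left
Result: 00000110110 (decimal 54)
Equivalent: 873 >> 4 = 873 ÷ 2^4 = 54



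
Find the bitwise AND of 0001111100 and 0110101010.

AND: 1 only when both bits are 1
  0001111100
& 0110101010
------------
  0000101000
Decimal: 124 & 426 = 40



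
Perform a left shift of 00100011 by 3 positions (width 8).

Original: 00100011 (decimal 35)
Shift left by 3 positions
Append 3 zeros on the right and drop the 3 high bits that overflow the 8-bit width
Result: 00011000 (decimal 24)
Equivalent: 35 << 3 = 35 × 2^3 = 280, truncated to 8 bits = 24



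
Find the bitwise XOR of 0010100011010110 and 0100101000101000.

XOR: 1 when bits differ
  0010100011010110
^ 0100101000101000
------------------
  0110001011111110
Decimal: 10454 ^ 18984 = 25342



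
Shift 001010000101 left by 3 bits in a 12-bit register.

Original: 001010000101 (decimal 645)
Shift left by 3 positions
Append 3 zeros on the right and drop the 3 high bits that overflow the 12-bit width
Result: 010000101000 (decimal 1064)
Equivalent: 645 << 3 = 645 × 2^3 = 5160, truncated to 12 bits = 1064



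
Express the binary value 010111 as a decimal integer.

Sum of powers of 2 for each 1-bit:
2^0 + 2^1 + 2^2 + 2^4
= 1 + 2 + 4 + 16
= 23



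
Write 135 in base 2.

Using repeated division by 2:
135 ÷ 2 = 67 remainder 1
67 ÷ 2 = 33 remainder 1
33 ÷ 2 = 16 remainder 1
16 ÷ 2 = 8 remainder 0
8 ÷ 2 = 4 remainder 0
4 ÷ 2 = 2 remainder 0
2 ÷ 2 = 1 remainder 0
1 ÷ 2 = 0 remainder 1
Reading remainders bottom to top: 10000111



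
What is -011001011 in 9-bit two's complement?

Original: 011001011
Step 1 - Invert all bits: 100110100
Step 2 - Add 1: 100110101
Verification: 011001011 + 100110101 = 1000000000; discarding the end carry (carry out of the top bit) leaves the 9-bit value 000000000, as required for x + (-x)



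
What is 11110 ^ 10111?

XOR: 1 when bits differ
  11110
^ 10111
-------
  01001
Decimal: 30 ^ 23 = 9



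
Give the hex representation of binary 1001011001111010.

Group into 4-bit nibbles from right:
  1001 = 9
  0110 = 6
  0111 = 7
  1010 = A
Result: 967A



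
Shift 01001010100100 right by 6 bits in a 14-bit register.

Original: 01001010100100 (decimal 4772)
Shift right by 6 positions
Drop the 6 low bits; fill with zeros on the left
Result: 00000001001010 (decimal 74)
Equivalent: 4772 >> 6 = 4772 ÷ 2^6 = 74



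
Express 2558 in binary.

Using repeated division by 2:
2558 ÷ 2 = 1279 remainder 0
1279 ÷ 2 = 639 remainder 1
639 ÷ 2 = 319 remainder 1
319 ÷ 2 = 159 remainder 1
159 ÷ 2 = 79 remainder 1
79 ÷ 2 = 39 remainder 1
39 ÷ 2 = 19 remainder 1
19 ÷ 2 = 9 remainder 1
9 ÷ 2 = 4 remainder 1
4 ÷ 2 = 2 remainder 0
2 ÷ 2 = 1 remainder 0
1 ÷ 2 = 0 remainder 1
Reading remainders bottom to top: 100111111110



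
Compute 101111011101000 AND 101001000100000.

AND: 1 only when both bits are 1
  101111011101000
& 101001000100000
-----------------
  101001000100000
Decimal: 24296 & 21024 = 21024



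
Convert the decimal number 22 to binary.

Using repeated division by 2:
22 ÷ 2 = 11 remainder 0
11 ÷ 2 = 5 remainder 1
5 ÷ 2 = 2 remainder 1
2 ÷ 2 = 1 remainder 0
1 ÷ 2 = 0 remainder 1
Reading remainders bottom to top: 10110



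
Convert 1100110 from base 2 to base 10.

Sum of powers of 2 for each 1-bit:
2^1 + 2^2 + 2^5 + 2^6
= 2 + 4 + 32 + 64
= 102



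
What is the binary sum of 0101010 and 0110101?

Add column by column from the right: bit + bit + carry-in; write the sum mod 2, carry 1 when the sum is 2 or 3.
carry:  1000000
        0101010
+       0110101
---------------
       01011111
(the carry out of the leftmost column, 0, becomes the leading bit)
Decimal check:
  0101010 = 32 + 8 + 2 = 42
  0110101 = 32 + 16 + 4 + 1 = 53
  42 + 53 = 95, and 01011111 = 64 + 16 + 8 + 4 + 2 + 1 = 95 ✓



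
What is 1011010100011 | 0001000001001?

OR: 1 when either bit is 1
  1011010100011
| 0001000001001
---------------
  1011010101011
Decimal: 5795 | 521 = 5803



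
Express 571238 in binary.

Using repeated division by 2:
571238 ÷ 2 = 285619 remainder 0
285619 ÷ 2 = 142809 remainder 1
142809 ÷ 2 = 71404 remainder 1
71404 ÷ 2 = 35702 remainder 0
35702 ÷ 2 = 17851 remainder 0
17851 ÷ 2 = 8925 remainder 1
8925 ÷ 2 = 4462 remainder 1
4462 ÷ 2 = 2231 remainder 0
2231 ÷ 2 = 1115 remainder 1
1115 ÷ 2 = 557 remainder 1
557 ÷ 2 = 278 remainder 1
278 ÷ 2 = 139 remainder 0
139 ÷ 2 = 69 remainder 1
69 ÷ 2 = 34 remainder 1
34 ÷ 2 = 17 remainder 0
17 ÷ 2 = 8 remainder 1
8 ÷ 2 = 4 remainder 0
4 ÷ 2 = 2 remainder 0
2 ÷ 2 = 1 remainder 0
1 ÷ 2 = 0 remainder 1
Reading remainders bottom to top: 10001011011101100110



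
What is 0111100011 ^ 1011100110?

XOR: 1 when bits differ
  0111100011
^ 1011100110
------------
  1100000101
Decimal: 483 ^ 742 = 773



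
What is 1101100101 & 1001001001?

AND: 1 only when both bits are 1
  1101100101
& 1001001001
------------
  1001000001
Decimal: 869 & 585 = 577



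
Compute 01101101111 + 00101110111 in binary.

Add column by column from the right: bit + bit + carry-in; write the sum mod 2, carry 1 when the sum is 2 or 3.
carry:  11011111110
        01101101111
+       00101110111
-------------------
       010011100110
(the carry out of the leftmost column, 0, becomes the leading bit)
Decimal check:
  01101101111 = 512 + 256 + 64 + 32 + 8 + 4 + 2 + 1 = 879
  00101110111 = 256 + 64 + 32 + 16 + 4 + 2 + 1 = 375
  879 + 375 = 1254, and 010011100110 = 1024 + 128 + 64 + 32 + 4 + 2 = 1254 ✓



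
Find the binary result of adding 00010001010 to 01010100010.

Add column by column from the right: bit + bit + carry-in; write the sum mod 2, carry 1 when the sum is 2 or 3.
carry:  00100000100
        00010001010
+       01010100010
-------------------
       001100101100
(the carry out of the leftmost column, 0, becomes the leading bit)
Decimal check:
  00010001010 = 128 + 8 + 2 = 138
  01010100010 = 512 + 128 + 32 + 2 = 674
  138 + 674 = 812, and 001100101100 = 512 + 256 + 32 + 8 + 4 = 812 ✓



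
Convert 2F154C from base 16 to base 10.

Expand by place value (powers of 16):
Digit values: F = 15, C = 12
2F154C = 2 × 16^5 + 15 × 16^4 + 1 × 16^3 + 5 × 16^2 + 4 × 16^1 + 12 × 16^0
= 2 × 1048576 + 15 × 65536 + 1 × 4096 + 5 × 256 + 4 × 16 + 12 × 1
= 2097152 + 983040 + 4096 + 1280 + 64 + 12
= 3085644



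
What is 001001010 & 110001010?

AND: 1 only when both bits are 1
  001001010
& 110001010
-----------
  000001010
Decimal: 74 & 394 = 10



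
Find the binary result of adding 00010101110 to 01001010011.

Add column by column from the right: bit + bit + carry-in; write the sum mod 2, carry 1 when the sum is 2 or 3.
carry:  00111111100
        00010101110
+       01001010011
-------------------
       001100000001
(the carry out of the leftmost column, 0, becomes the leading bit)
Decimal check:
  00010101110 = 128 + 32 + 8 + 4 + 2 = 174
  01001010011 = 512 + 64 + 16 + 2 + 1 = 595
  174 + 595 = 769, and 001100000001 = 512 + 256 + 1 = 769 ✓



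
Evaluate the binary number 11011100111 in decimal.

Sum of powers of 2 for each 1-bit:
2^0 + 2^1 + 2^2 + 2^5 + 2^6 + 2^7 + 2^9 + 2^10
= 1 + 2 + 4 + 32 + 64 + 128 + 512 + 1024
= 1767



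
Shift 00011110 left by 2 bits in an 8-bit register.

Original: 00011110 (decimal 30)
Shift left by 2 positions
Append 2 zeros on the right
Result: 01111000 (decimal 120)
Equivalent: 30 << 2 = 30 × 2^2 = 120



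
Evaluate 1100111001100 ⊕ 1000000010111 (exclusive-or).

XOR: 1 when bits differ
  1100111001100
^ 1000000010111
---------------
  0100111011011
Decimal: 6604 ^ 4119 = 2523



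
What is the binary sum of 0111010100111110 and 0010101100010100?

Add column by column from the right: bit + bit + carry-in; write the sum mod 2, carry 1 when the sum is 2 or 3.
carry:  1111111001111000
        0111010100111110
+       0010101100010100
------------------------
       01010000001010010
(the carry out of the leftmost column, 0, becomes the leading bit)
Decimal check:
  0111010100111110 = 16384 + 8192 + 4096 + 1024 + 256 + 32 + 16 + 8 + 4 + 2 = 30014
  0010101100010100 = 8192 + 2048 + 512 + 256 + 16 + 4 = 11028
  30014 + 11028 = 41042, and 01010000001010010 = 32768 + 8192 + 64 + 16 + 2 = 41042 ✓



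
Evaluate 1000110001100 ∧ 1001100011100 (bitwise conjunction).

AND: 1 only when both bits are 1
  1000110001100
& 1001100011100
---------------
  1000100001100
Decimal: 4492 & 4892 = 4364



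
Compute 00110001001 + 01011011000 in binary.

Add column by column from the right: bit + bit + carry-in; write the sum mod 2, carry 1 when the sum is 2 or 3.
carry:  11100110000
        00110001001
+       01011011000
-------------------
       010001100001
(the carry out of the leftmost column, 0, becomes the leading bit)
Decimal check:
  00110001001 = 256 + 128 + 8 + 1 = 393
  01011011000 = 512 + 128 + 64 + 16 + 8 = 728
  393 + 728 = 1121, and 010001100001 = 1024 + 64 + 32 + 1 = 1121 ✓



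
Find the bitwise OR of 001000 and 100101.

OR: 1 when either bit is 1
  001000
| 100101
--------
  101101
Decimal: 8 | 37 = 45



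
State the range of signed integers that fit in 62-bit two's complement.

For 62-bit two's complement:
Minimum: -2^61 = -2305843009213693952
Maximum: 2^61 - 1 = 2305843009213693951



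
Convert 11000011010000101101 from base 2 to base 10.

Sum of powers of 2 for each 1-bit:
2^0 + 2^2 + 2^3 + 2^5 + 2^10 + 2^12 + 2^13 + 2^18 + 2^19
= 1 + 4 + 8 + 32 + 1024 + 4096 + 8192 + 262144 + 524288
= 799789



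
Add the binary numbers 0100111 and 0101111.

Add column by column from the right: bit + bit + carry-in; write the sum mod 2, carry 1 when the sum is 2 or 3.
carry:  1011110
        0100111
+       0101111
---------------
       01010110
(the carry out of the leftmost column, 0, becomes the leading bit)
Decimal check:
  0100111 = 32 + 4 + 2 + 1 = 39
  0101111 = 32 + 8 + 4 + 2 + 1 = 47
  39 + 47 = 86, and 01010110 = 64 + 16 + 4 + 2 = 86 ✓



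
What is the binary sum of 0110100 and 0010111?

Add column by column from the right: bit + bit + carry-in; write the sum mod 2, carry 1 when the sum is 2 or 3.
carry:  1101000
        0110100
+       0010111
---------------
       01001011
(the carry out of the leftmost column, 0, becomes the leading bit)
Decimal check:
  0110100 = 32 + 16 + 4 = 52
  0010111 = 16 + 4 + 2 + 1 = 23
  52 + 23 = 75, and 01001011 = 64 + 8 + 2 + 1 = 75 ✓



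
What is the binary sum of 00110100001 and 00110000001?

Add column by column from the right: bit + bit + carry-in; write the sum mod 2, carry 1 when the sum is 2 or 3.
carry:  01100000010
        00110100001
+       00110000001
-------------------
       001100100010
(the carry out of the leftmost column, 0, becomes the leading bit)
Decimal check:
  00110100001 = 256 + 128 + 32 + 1 = 417
  00110000001 = 256 + 128 + 1 = 385
  417 + 385 = 802, and 001100100010 = 512 + 256 + 32 + 2 = 802 ✓



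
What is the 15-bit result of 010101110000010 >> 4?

Original: 010101110000010 (decimal 11138)
Shift right by 4 positions
Drop the 4 low bits; fill with zeros on the left
Result: 000001010111000 (decimal 696)
Equivalent: 11138 >> 4 = 11138 ÷ 2^4 = 696



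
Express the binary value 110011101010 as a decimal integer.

Sum of powers of 2 for each 1-bit:
2^1 + 2^3 + 2^5 + 2^6 + 2^7 + 2^10 + 2^11
= 2 + 8 + 32 + 64 + 128 + 1024 + 2048
= 3306



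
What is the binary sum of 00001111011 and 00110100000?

Add column by column from the right: bit + bit + carry-in; write the sum mod 2, carry 1 when the sum is 2 or 3.
carry:  01111000000
        00001111011
+       00110100000
-------------------
       001000011011
(the carry out of the leftmost column, 0, becomes the leading bit)
Decimal check:
  00001111011 = 64 + 32 + 16 + 8 + 2 + 1 = 123
  00110100000 = 256 + 128 + 32 = 416
  123 + 416 = 539, and 001000011011 = 512 + 16 + 8 + 2 + 1 = 539 ✓



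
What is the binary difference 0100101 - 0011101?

Method 1 - Direct subtraction (column by column from the right: bit − bit − borrow-in; if negative, add 2 and borrow 1 from the next column):
borrow: 0110000
        0100101
-       0011101
---------------
        0001000

Method 2 - Add two's complement:
Two's complement of 0011101: invert → 1100010, add 1 → 1100011
  0100101
+ 1100011
---------
 10001000  (end carry out of the top bit = 1)
Discarding the end carry: 0001000
Decimal check:
  0100101 = 32 + 4 + 1 = 37
  0011101 = 16 + 8 + 4 + 1 = 29
  37 - 29 = 8, and 0001000 = 8 ✓



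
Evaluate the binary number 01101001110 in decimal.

Sum of powers of 2 for each 1-bit:
2^1 + 2^2 + 2^3 + 2^6 + 2^8 + 2^9
= 2 + 4 + 8 + 64 + 256 + 512
= 846



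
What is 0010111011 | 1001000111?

OR: 1 when either bit is 1
  0010111011
| 1001000111
------------
  1011111111
Decimal: 187 | 583 = 767



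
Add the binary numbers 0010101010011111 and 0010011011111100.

Add column by column from the right: bit + bit + carry-in; write the sum mod 2, carry 1 when the sum is 2 or 3.
carry:  0101110111111000
        0010101010011111
+       0010011011111100
------------------------
       00101000110011011
(the carry out of the leftmost column, 0, becomes the leading bit)
Decimal check:
  0010101010011111 = 8192 + 2048 + 512 + 128 + 16 + 8 + 4 + 2 + 1 = 10911
  0010011011111100 = 8192 + 1024 + 512 + 128 + 64 + 32 + 16 + 8 + 4 = 9980
  10911 + 9980 = 20891, and 00101000110011011 = 16384 + 4096 + 256 + 128 + 16 + 8 + 2 + 1 = 20891 ✓



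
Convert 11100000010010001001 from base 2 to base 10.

Sum of powers of 2 for each 1-bit:
2^0 + 2^3 + 2^7 + 2^10 + 2^17 + 2^18 + 2^19
= 1 + 8 + 128 + 1024 + 131072 + 262144 + 524288
= 918665



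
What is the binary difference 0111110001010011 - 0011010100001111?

Method 1 - Direct subtraction (column by column from the right: bit − bit − borrow-in; if negative, add 2 and borrow 1 from the next column):
borrow: 0000111000011000
        0111110001010011
-       0011010100001111
------------------------
        0100011101000100

Method 2 - Add two's complement:
Two's complement of 0011010100001111: invert → 1100101011110000, add 1 → 1100101011110001
  0111110001010011
+ 1100101011110001
------------------
 10100011101000100  (end carry out of the top bit = 1)
Discarding the end carry: 0100011101000100
Decimal check:
  0111110001010011 = 16384 + 8192 + 4096 + 2048 + 1024 + 64 + 16 + 2 + 1 = 31827
  0011010100001111 = 8192 + 4096 + 1024 + 256 + 8 + 4 + 2 + 1 = 13583
  31827 - 13583 = 18244, and 0100011101000100 = 16384 + 1024 + 512 + 256 + 64 + 4 = 18244 ✓



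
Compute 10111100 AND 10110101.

AND: 1 only when both bits are 1
  10111100
& 10110101
----------
  10110100
Decimal: 188 & 181 = 180



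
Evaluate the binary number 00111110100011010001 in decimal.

Sum of powers of 2 for each 1-bit:
2^0 + 2^4 + 2^6 + 2^7 + 2^11 + 2^13 + 2^14 + 2^15 + 2^16 + 2^17
= 1 + 16 + 64 + 128 + 2048 + 8192 + 16384 + 32768 + 65536 + 131072
= 256209



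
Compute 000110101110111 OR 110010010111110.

OR: 1 when either bit is 1
  000110101110111
| 110010010111110
-----------------
  110110111111111
Decimal: 3447 | 25790 = 28159



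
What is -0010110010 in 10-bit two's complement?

Original: 0010110010
Step 1 - Invert all bits: 1101001101
Step 2 - Add 1: 1101001110
Verification: 0010110010 + 1101001110 = 10000000000; discarding the end carry (carry out of the top bit) leaves the 10-bit value 0000000000, as required for x + (-x)



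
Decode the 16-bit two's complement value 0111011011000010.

Binary: 0111011011000010
Sign bit: 0 (non-negative)
Read directly as an unsigned value:
0111011011000010 = 16384 + 8192 + 4096 + 1024 + 512 + 128 + 64 + 2 = 30402
Value: 30402



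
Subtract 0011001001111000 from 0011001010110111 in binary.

Method 1 - Direct subtraction (column by column from the right: bit − bit − borrow-in; if negative, add 2 and borrow 1 from the next column):
borrow: 0000000011110000
        0011001010110111
-       0011001001111000
------------------------
        0000000000111111

Method 2 - Add two's complement:
Two's complement of 0011001001111000: invert → 1100110110000111, add 1 → 1100110110001000
  0011001010110111
+ 1100110110001000
------------------
 10000000000111111  (end carry out of the top bit = 1)
Discarding the end carry: 0000000000111111
Decimal check:
  0011001010110111 = 8192 + 4096 + 512 + 128 + 32 + 16 + 4 + 2 + 1 = 12983
  0011001001111000 = 8192 + 4096 + 512 + 64 + 32 + 16 + 8 = 12920
  12983 - 12920 = 63, and 0000000000111111 = 32 + 16 + 8 + 4 + 2 + 1 = 63 ✓



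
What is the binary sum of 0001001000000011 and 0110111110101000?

Add column by column from the right: bit + bit + carry-in; write the sum mod 2, carry 1 when the sum is 2 or 3.
carry:  1111110000000000
        0001001000000011
+       0110111110101000
------------------------
       01000000110101011
(the carry out of the leftmost column, 0, becomes the leading bit)
Decimal check:
  0001001000000011 = 4096 + 512 + 2 + 1 = 4611
  0110111110101000 = 16384 + 8192 + 2048 + 1024 + 512 + 256 + 128 + 32 + 8 = 28584
  4611 + 28584 = 33195, and 01000000110101011 = 32768 + 256 + 128 + 32 + 8 + 2 + 1 = 33195 ✓



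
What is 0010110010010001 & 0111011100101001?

AND: 1 only when both bits are 1
  0010110010010001
& 0111011100101001
------------------
  0010010000000001
Decimal: 11409 & 30505 = 9217



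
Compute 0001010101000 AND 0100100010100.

AND: 1 only when both bits are 1
  0001010101000
& 0100100010100
---------------
  0000000000000
Decimal: 680 & 2324 = 0



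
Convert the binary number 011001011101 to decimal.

Sum of powers of 2 for each 1-bit:
2^0 + 2^2 + 2^3 + 2^4 + 2^6 + 2^9 + 2^10
= 1 + 4 + 8 + 16 + 64 + 512 + 1024
= 1629



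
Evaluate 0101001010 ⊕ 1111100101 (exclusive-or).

XOR: 1 when bits differ
  0101001010
^ 1111100101
------------
  1010101111
Decimal: 330 ^ 997 = 687



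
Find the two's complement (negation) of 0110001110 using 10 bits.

Original: 0110001110
Step 1 - Invert all bits: 1001110001
Step 2 - Add 1: 1001110010
Verification: 0110001110 + 1001110010 = 10000000000; discarding the end carry (carry out of the top bit) leaves the 10-bit value 0000000000, as required for x + (-x)



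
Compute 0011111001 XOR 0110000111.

XOR: 1 when bits differ
  0011111001
^ 0110000111
------------
  0101111110
Decimal: 249 ^ 391 = 382



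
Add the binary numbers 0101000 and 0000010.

Add column by column from the right: bit + bit + carry-in; write the sum mod 2, carry 1 when the sum is 2 or 3.
carry:  0000000
        0101000
+       0000010
---------------
       00101010
(the carry out of the leftmost column, 0, becomes the leading bit)
Decimal check:
  0101000 = 32 + 8 = 40
  0000010 = 2
  40 + 2 = 42, and 00101010 = 32 + 8 + 2 = 42 ✓



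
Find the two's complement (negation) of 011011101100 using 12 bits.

Original: 011011101100
Step 1 - Invert all bits: 100100010011
Step 2 - Add 1: 100100010100
Verification: 011011101100 + 100100010100 = 1000000000000; discarding the end carry (carry out of the top bit) leaves the 12-bit value 000000000000, as required for x + (-x)



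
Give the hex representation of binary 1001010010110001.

Group into 4-bit nibbles from right:
  1001 = 9
  0100 = 4
  1011 = B
  0001 = 1
Result: 94B1



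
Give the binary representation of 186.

Using repeated division by 2:
186 ÷ 2 = 93 remainder 0
93 ÷ 2 = 46 remainder 1
46 ÷ 2 = 23 remainder 0
23 ÷ 2 = 11 remainder 1
11 ÷ 2 = 5 remainder 1
5 ÷ 2 = 2 remainder 1
2 ÷ 2 = 1 remainder 0
1 ÷ 2 = 0 remainder 1
Reading remainders bottom to top: 10111010



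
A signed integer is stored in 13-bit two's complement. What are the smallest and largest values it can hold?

For 13-bit two's complement:
Minimum: -2^12 = -4096
Maximum: 2^12 - 1 = 4095



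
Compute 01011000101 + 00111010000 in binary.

Add column by column from the right: bit + bit + carry-in; write the sum mod 2, carry 1 when the sum is 2 or 3.
carry:  11110000000
        01011000101
+       00111010000
-------------------
       010010010101
(the carry out of the leftmost column, 0, becomes the leading bit)
Decimal check:
  01011000101 = 512 + 128 + 64 + 4 + 1 = 709
  00111010000 = 256 + 128 + 64 + 16 = 464
  709 + 464 = 1173, and 010010010101 = 1024 + 128 + 16 + 4 + 1 = 1173 ✓



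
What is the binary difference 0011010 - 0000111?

Method 1 - Direct subtraction (column by column from the right: bit − bit − borrow-in; if negative, add 2 and borrow 1 from the next column):
borrow: 0001110
        0011010
-       0000111
---------------
        0010011

Method 2 - Add two's complement:
Two's complement of 0000111: invert → 1111000, add 1 → 1111001
  0011010
+ 1111001
---------
 10010011  (end carry out of the top bit = 1)
Discarding the end carry: 0010011
Decimal check:
  0011010 = 16 + 8 + 2 = 26
  0000111 = 4 + 2 + 1 = 7
  26 - 7 = 19, and 0010011 = 16 + 2 + 1 = 19 ✓



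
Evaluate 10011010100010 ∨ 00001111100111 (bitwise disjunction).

OR: 1 when either bit is 1
  10011010100010
| 00001111100111
----------------
  10011111100111
Decimal: 9890 | 999 = 10215



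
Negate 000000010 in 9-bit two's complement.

Original: 000000010
Step 1 - Invert all bits: 111111101
Step 2 - Add 1: 111111110
Verification: 000000010 + 111111110 = 1000000000; discarding the end carry (carry out of the top bit) leaves the 9-bit value 000000000, as required for x + (-x)



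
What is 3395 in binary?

Using repeated division by 2:
3395 ÷ 2 = 1697 remainder 1
1697 ÷ 2 = 848 remainder 1
848 ÷ 2 = 424 remainder 0
424 ÷ 2 = 212 remainder 0
212 ÷ 2 = 106 remainder 0
106 ÷ 2 = 53 remainder 0
53 ÷ 2 = 26 remainder 1
26 ÷ 2 = 13 remainder 0
13 ÷ 2 = 6 remainder 1
6 ÷ 2 = 3 remainder 0
3 ÷ 2 = 1 remainder 1
1 ÷ 2 = 0 remainder 1
Reading remainders bottom to top: 110101000011



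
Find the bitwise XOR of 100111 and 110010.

XOR: 1 when bits differ
  100111
^ 110010
--------
  010101
Decimal: 39 ^ 50 = 21



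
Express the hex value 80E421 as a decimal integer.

Expand by place value (powers of 16):
Digit values: E = 14
80E421 = 8 × 16^5 + 0 × 16^4 + 14 × 16^3 + 4 × 16^2 + 2 × 16^1 + 1 × 16^0
= 8 × 1048576 + 0 × 65536 + 14 × 4096 + 4 × 256 + 2 × 16 + 1 × 1
= 8388608 + 0 + 57344 + 1024 + 32 + 1
= 8447009



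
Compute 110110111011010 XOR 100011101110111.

XOR: 1 when bits differ
  110110111011010
^ 100011101110111
-----------------
  010101010101101
Decimal: 28122 ^ 18295 = 10925



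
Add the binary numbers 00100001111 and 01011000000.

Add column by column from the right: bit + bit + carry-in; write the sum mod 2, carry 1 when the sum is 2 or 3.
carry:  00000000000
        00100001111
+       01011000000
-------------------
       001111001111
(the carry out of the leftmost column, 0, becomes the leading bit)
Decimal check:
  00100001111 = 256 + 8 + 4 + 2 + 1 = 271
  01011000000 = 512 + 128 + 64 = 704
  271 + 704 = 975, and 001111001111 = 512 + 256 + 128 + 64 + 8 + 4 + 2 + 1 = 975 ✓



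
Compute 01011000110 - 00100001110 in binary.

Method 1 - Direct subtraction (column by column from the right: bit − bit − borrow-in; if negative, add 2 and borrow 1 from the next column):
borrow: 01001110000
        01011000110
-       00100001110
-------------------
        00110111000

Method 2 - Add two's complement:
Two's complement of 00100001110: invert → 11011110001, add 1 → 11011110010
  01011000110
+ 11011110010
-------------
 100110111000  (end carry out of the top bit = 1)
Discarding the end carry: 00110111000
Decimal check:
  01011000110 = 512 + 128 + 64 + 4 + 2 = 710
  00100001110 = 256 + 8 + 4 + 2 = 270
  710 - 270 = 440, and 00110111000 = 256 + 128 + 32 + 16 + 8 = 440 ✓



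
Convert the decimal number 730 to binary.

Using repeated division by 2:
730 ÷ 2 = 365 remainder 0
365 ÷ 2 = 182 remainder 1
182 ÷ 2 = 91 remainder 0
91 ÷ 2 = 45 remainder 1
45 ÷ 2 = 22 remainder 1
22 ÷ 2 = 11 remainder 0
11 ÷ 2 = 5 remainder 1
5 ÷ 2 = 2 remainder 1
2 ÷ 2 = 1 remainder 0
1 ÷ 2 = 0 remainder 1
Reading remainders bottom to top: 1011011010



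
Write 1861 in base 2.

Using repeated division by 2:
1861 ÷ 2 = 930 remainder 1
930 ÷ 2 = 465 remainder 0
465 ÷ 2 = 232 remainder 1
232 ÷ 2 = 116 remainder 0
116 ÷ 2 = 58 remainder 0
58 ÷ 2 = 29 remainder 0
29 ÷ 2 = 14 remainder 1
14 ÷ 2 = 7 remainder 0
7 ÷ 2 = 3 remainder 1
3 ÷ 2 = 1 remainder 1
1 ÷ 2 = 0 remainder 1
Reading remainders bottom to top: 11101000101



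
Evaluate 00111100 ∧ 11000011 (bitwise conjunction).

AND: 1 only when both bits are 1
  00111100
& 11000011
----------
  00000000
Decimal: 60 & 195 = 0



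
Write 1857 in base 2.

Using repeated division by 2:
1857 ÷ 2 = 928 remainder 1
928 ÷ 2 = 464 remainder 0
464 ÷ 2 = 232 remainder 0
232 ÷ 2 = 116 remainder 0
116 ÷ 2 = 58 remainder 0
58 ÷ 2 = 29 remainder 0
29 ÷ 2 = 14 remainder 1
14 ÷ 2 = 7 remainder 0
7 ÷ 2 = 3 remainder 1
3 ÷ 2 = 1 remainder 1
1 ÷ 2 = 0 remainder 1
Reading remainders bottom to top: 11101000001



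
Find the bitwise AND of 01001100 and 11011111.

AND: 1 only when both bits are 1
  01001100
& 11011111
----------
  01001100
Decimal: 76 & 223 = 76



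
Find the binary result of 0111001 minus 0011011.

Method 1 - Direct subtraction (column by column from the right: bit − bit − borrow-in; if negative, add 2 and borrow 1 from the next column):
borrow: 0111100
        0111001
-       0011011
---------------
        0011110

Method 2 - Add two's complement:
Two's complement of 0011011: invert → 1100100, add 1 → 1100101
  0111001
+ 1100101
---------
 10011110  (end carry out of the top bit = 1)
Discarding the end carry: 0011110
Decimal check:
  0111001 = 32 + 16 + 8 + 1 = 57
  0011011 = 16 + 8 + 2 + 1 = 27
  57 - 27 = 30, and 0011110 = 16 + 8 + 4 + 2 = 30 ✓



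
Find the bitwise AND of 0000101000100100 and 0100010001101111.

AND: 1 only when both bits are 1
  0000101000100100
& 0100010001101111
------------------
  0000000000100100
Decimal: 2596 & 17519 = 36



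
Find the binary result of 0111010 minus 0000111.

Method 1 - Direct subtraction (column by column from the right: bit − bit − borrow-in; if negative, add 2 and borrow 1 from the next column):
borrow: 0001110
        0111010
-       0000111
---------------
        0110011

Method 2 - Add two's complement:
Two's complement of 0000111: invert → 1111000, add 1 → 1111001
  0111010
+ 1111001
---------
 10110011  (end carry out of the top bit = 1)
Discarding the end carry: 0110011
Decimal check:
  0111010 = 32 + 16 + 8 + 2 = 58
  0000111 = 4 + 2 + 1 = 7
  58 - 7 = 51, and 0110011 = 32 + 16 + 2 + 1 = 51 ✓



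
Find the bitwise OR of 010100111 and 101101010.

OR: 1 when either bit is 1
  010100111
| 101101010
-----------
  111101111
Decimal: 167 | 362 = 495



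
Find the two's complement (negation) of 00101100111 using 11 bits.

Original: 00101100111
Step 1 - Invert all bits: 11010011000
Step 2 - Add 1: 11010011001
Verification: 00101100111 + 11010011001 = 100000000000; discarding the end carry (carry out of the top bit) leaves the 11-bit value 00000000000, as required for x + (-x)



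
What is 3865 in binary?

Using repeated division by 2:
3865 ÷ 2 = 1932 remainder 1
1932 ÷ 2 = 966 remainder 0
966 ÷ 2 = 483 remainder 0
483 ÷ 2 = 241 remainder 1
241 ÷ 2 = 120 remainder 1
120 ÷ 2 = 60 remainder 0
60 ÷ 2 = 30 remainder 0
30 ÷ 2 = 15 remainder 0
15 ÷ 2 = 7 remainder 1
7 ÷ 2 = 3 remainder 1
3 ÷ 2 = 1 remainder 1
1 ÷ 2 = 0 remainder 1
Reading remainders bottom to top: 111100011001



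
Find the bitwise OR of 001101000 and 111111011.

OR: 1 when either bit is 1
  001101000
| 111111011
-----------
  111111011
Decimal: 104 | 507 = 507



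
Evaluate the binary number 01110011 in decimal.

Sum of powers of 2 for each 1-bit:
2^0 + 2^1 + 2^4 + 2^5 + 2^6
= 1 + 2 + 16 + 32 + 64
= 115



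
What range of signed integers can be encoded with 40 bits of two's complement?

For 40-bit two's complement:
Minimum: -2^39 = -549755813888
Maximum: 2^39 - 1 = 549755813887



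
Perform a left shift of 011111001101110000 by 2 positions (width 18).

Original: 011111001101110000 (decimal 127856)
Shift left by 2 positions
Append 2 zeros on the right and drop the 2 high bits that overflow the 18-bit width
Result: 111100110111000000 (decimal 249280)
Equivalent: 127856 << 2 = 127856 × 2^2 = 511424, truncated to 18 bits = 249280



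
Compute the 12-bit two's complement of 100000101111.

Original (sign bit 1, negative): 100000101111
Step 1 - Invert all bits: 011111010000
Step 2 - Add 1: 011111010001
Verification: 100000101111 + 011111010001 = 1000000000000; discarding the end carry (carry out of the top bit) leaves the 12-bit value 000000000000, as required for x + (-x)



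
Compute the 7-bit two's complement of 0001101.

Original: 0001101
Step 1 - Invert all bits: 1110010
Step 2 - Add 1: 1110011
Verification: 0001101 + 1110011 = 10000000; discarding the end carry (carry out of the top bit) leaves the 7-bit value 0000000, as required for x + (-x)



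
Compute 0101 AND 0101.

AND: 1 only when both bits are 1
  0101
& 0101
------
  0101
Decimal: 5 & 5 = 5



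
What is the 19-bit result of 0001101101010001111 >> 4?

Original: 0001101101010001111 (decimal 55951)
Shift right by 4 positions
Drop the 4 low bits; fill with zeros on the left
Result: 0000000110110101000 (decimal 3496)
Equivalent: 55951 >> 4 = 55951 ÷ 2^4 = 3496



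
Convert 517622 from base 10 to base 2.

Using repeated division by 2:
517622 ÷ 2 = 258811 remainder 0
258811 ÷ 2 = 129405 remainder 1
129405 ÷ 2 = 64702 remainder 1
64702 ÷ 2 = 32351 remainder 0
32351 ÷ 2 = 16175 remainder 1
16175 ÷ 2 = 8087 remainder 1
8087 ÷ 2 = 4043 remainder 1
4043 ÷ 2 = 2021 remainder 1
2021 ÷ 2 = 1010 remainder 1
1010 ÷ 2 = 505 remainder 0
505 ÷ 2 = 252 remainder 1
252 ÷ 2 = 126 remainder 0
126 ÷ 2 = 63 remainder 0
63 ÷ 2 = 31 remainder 1
31 ÷ 2 = 15 remainder 1
15 ÷ 2 = 7 remainder 1
7 ÷ 2 = 3 remainder 1
3 ÷ 2 = 1 remainder 1
1 ÷ 2 = 0 remainder 1
Reading remainders bottom to top: 1111110010111110110



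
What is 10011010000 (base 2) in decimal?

Sum of powers of 2 for each 1-bit:
2^4 + 2^6 + 2^7 + 2^10
= 16 + 64 + 128 + 1024
= 1232



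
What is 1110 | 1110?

OR: 1 when either bit is 1
  1110
| 1110
------
  1110
Decimal: 14 | 14 = 14



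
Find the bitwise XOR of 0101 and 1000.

XOR: 1 when bits differ
  0101
^ 1000
------
  1101
Decimal: 5 ^ 8 = 13



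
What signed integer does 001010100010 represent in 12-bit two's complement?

Binary: 001010100010
Sign bit: 0 (non-negative)
Read directly as an unsigned value:
001010100010 = 512 + 128 + 32 + 2 = 674
Value: 674



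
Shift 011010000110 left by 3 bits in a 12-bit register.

Original: 011010000110 (decimal 1670)
Shift left by 3 positions
Append 3 zeros on the right and drop the 3 high bits that overflow the 12-bit width
Result: 010000110000 (decimal 1072)
Equivalent: 1670 << 3 = 1670 × 2^3 = 13360, truncated to 12 bits = 1072



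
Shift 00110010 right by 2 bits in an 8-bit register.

Original: 00110010 (decimal 50)
Shift right by 2 positions
Drop the 2 low bits; fill with zeros on the left
Result: 00001100 (decimal 12)
Equivalent: 50 >> 2 = 50 ÷ 2^2 = 12



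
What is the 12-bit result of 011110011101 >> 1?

Original: 011110011101 (decimal 1949)
Shift right by 1 position
Drop the 1 low bit; fill with zero on the left
Result: 001111001110 (decimal 974)
Equivalent: 1949 >> 1 = 1949 ÷ 2^1 = 974



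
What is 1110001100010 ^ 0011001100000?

XOR: 1 when bits differ
  1110001100010
^ 0011001100000
---------------
  1101000000010
Decimal: 7266 ^ 1632 = 6658



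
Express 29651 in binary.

Using repeated division by 2:
29651 ÷ 2 = 14825 remainder 1
14825 ÷ 2 = 7412 remainder 1
7412 ÷ 2 = 3706 remainder 0
3706 ÷ 2 = 1853 remainder 0
1853 ÷ 2 = 926 remainder 1
926 ÷ 2 = 463 remainder 0
463 ÷ 2 = 231 remainder 1
231 ÷ 2 = 115 remainder 1
115 ÷ 2 = 57 remainder 1
57 ÷ 2 = 28 remainder 1
28 ÷ 2 = 14 remainder 0
14 ÷ 2 = 7 remainder 0
7 ÷ 2 = 3 remainder 1
3 ÷ 2 = 1 remainder 1
1 ÷ 2 = 0 remainder 1
Reading remainders bottom to top: 111001111010011



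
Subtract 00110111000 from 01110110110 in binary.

Method 1 - Direct subtraction (column by column from the right: bit − bit − borrow-in; if negative, add 2 and borrow 1 from the next column):
borrow: 01111110000
        01110110110
-       00110111000
-------------------
        00111111110

Method 2 - Add two's complement:
Two's complement of 00110111000: invert → 11001000111, add 1 → 11001001000
  01110110110
+ 11001001000
-------------
 100111111110  (end carry out of the top bit = 1)
Discarding the end carry: 00111111110
Decimal check:
  01110110110 = 512 + 256 + 128 + 32 + 16 + 4 + 2 = 950
  00110111000 = 256 + 128 + 32 + 16 + 8 = 440
  950 - 440 = 510, and 00111111110 = 256 + 128 + 64 + 32 + 16 + 8 + 4 + 2 = 510 ✓



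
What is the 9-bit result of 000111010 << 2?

Original: 000111010 (decimal 58)
Shift left by 2 positions
Append 2 zeros on the right
Result: 011101000 (decimal 232)
Equivalent: 58 << 2 = 58 × 2^2 = 232



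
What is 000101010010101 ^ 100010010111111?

XOR: 1 when bits differ
  000101010010101
^ 100010010111111
-----------------
  100111000101010
Decimal: 2709 ^ 17599 = 20010



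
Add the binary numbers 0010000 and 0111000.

Add column by column from the right: bit + bit + carry-in; write the sum mod 2, carry 1 when the sum is 2 or 3.
carry:  1100000
        0010000
+       0111000
---------------
       01001000
(the carry out of the leftmost column, 0, becomes the leading bit)
Decimal check:
  0010000 = 16
  0111000 = 32 + 16 + 8 = 56
  16 + 56 = 72, and 01001000 = 64 + 8 = 72 ✓

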